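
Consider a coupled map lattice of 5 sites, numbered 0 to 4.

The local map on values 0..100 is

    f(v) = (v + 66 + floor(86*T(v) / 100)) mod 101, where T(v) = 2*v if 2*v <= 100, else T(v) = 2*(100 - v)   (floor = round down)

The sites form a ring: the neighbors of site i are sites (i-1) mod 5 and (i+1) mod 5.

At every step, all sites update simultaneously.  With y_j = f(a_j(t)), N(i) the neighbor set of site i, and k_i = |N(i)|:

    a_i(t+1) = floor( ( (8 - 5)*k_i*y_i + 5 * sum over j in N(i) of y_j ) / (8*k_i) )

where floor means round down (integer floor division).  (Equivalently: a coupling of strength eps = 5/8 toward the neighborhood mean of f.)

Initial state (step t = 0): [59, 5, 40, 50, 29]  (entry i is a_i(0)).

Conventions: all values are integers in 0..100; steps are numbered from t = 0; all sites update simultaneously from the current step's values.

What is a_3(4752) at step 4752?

Simulating step by step:
t=0: [59, 5, 40, 50, 29]
t=1: [73, 81, 52, 36, 45]
t=2: [83, 86, 80, 81, 78]
t=3: [77, 76, 77, 78, 78]
t=4: [81, 81, 81, 80, 80]
t=5: [78, 78, 78, 78, 78]
t=6: [80, 80, 80, 80, 80]
t=7: [79, 79, 79, 79, 79]
t=8: [80, 80, 80, 80, 80]

Answer: a_3(4752) = 80
Key observation: The state at step 6, [80, 80, 80, 80, 80], reappears at step 8: the system is in a cycle of period 2 from step 6 on.  Therefore the state at step 4752 equals the state at step 6 + ((4752 - 6) mod 2) = 6, which is [80, 80, 80, 80, 80].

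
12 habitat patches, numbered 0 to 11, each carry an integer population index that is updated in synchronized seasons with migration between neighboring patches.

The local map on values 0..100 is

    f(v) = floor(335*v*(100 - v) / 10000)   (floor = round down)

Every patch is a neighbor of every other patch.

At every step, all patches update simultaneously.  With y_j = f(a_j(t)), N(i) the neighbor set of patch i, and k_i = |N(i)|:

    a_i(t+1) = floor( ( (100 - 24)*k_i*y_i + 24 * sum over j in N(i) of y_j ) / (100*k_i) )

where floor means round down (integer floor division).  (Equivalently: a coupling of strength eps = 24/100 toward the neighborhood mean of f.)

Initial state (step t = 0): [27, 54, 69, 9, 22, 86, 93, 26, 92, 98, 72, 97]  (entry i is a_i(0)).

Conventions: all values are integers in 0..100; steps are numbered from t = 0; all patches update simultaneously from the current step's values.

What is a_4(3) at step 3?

Simulating step by step:
t=0: [27, 54, 69, 9, 22, 86, 93, 26, 92, 98, 72, 97]
t=1: [60, 72, 64, 31, 53, 41, 27, 58, 29, 16, 61, 18]
t=2: [77, 67, 75, 70, 79, 78, 67, 78, 68, 51, 76, 54]
t=3: [61, 72, 63, 69, 58, 59, 72, 59, 70, 78, 62, 78]

Answer: a_4(3) = 58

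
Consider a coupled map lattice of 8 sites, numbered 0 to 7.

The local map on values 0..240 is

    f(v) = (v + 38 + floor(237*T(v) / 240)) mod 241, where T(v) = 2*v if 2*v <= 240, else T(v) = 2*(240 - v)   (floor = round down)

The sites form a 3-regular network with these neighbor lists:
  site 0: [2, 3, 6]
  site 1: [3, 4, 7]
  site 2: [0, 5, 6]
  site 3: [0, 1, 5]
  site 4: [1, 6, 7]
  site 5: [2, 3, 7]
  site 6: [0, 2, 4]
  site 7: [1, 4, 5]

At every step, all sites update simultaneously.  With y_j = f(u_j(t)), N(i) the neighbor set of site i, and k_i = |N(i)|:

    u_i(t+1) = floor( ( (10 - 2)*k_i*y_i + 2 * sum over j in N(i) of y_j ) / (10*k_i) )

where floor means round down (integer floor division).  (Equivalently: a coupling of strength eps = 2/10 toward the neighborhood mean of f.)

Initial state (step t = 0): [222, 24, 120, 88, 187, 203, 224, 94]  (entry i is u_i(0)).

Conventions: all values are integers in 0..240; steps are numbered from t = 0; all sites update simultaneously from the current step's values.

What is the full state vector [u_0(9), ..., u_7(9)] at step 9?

Simulating step by step:
t=0: [222, 24, 120, 88, 187, 203, 224, 94]
t=1: [60, 102, 135, 62, 86, 77, 61, 78]
t=2: [211, 100, 141, 200, 64, 46, 202, 35]
t=3: [70, 104, 127, 83, 203, 162, 87, 146]
t=4: [20, 101, 129, 49, 77, 111, 59, 121]
t=5: [113, 101, 145, 167, 51, 133, 188, 139]
t=6: [128, 106, 127, 111, 172, 137, 99, 136]
t=7: [141, 114, 142, 127, 105, 137, 99, 133]
t=8: [131, 135, 129, 144, 111, 137, 97, 138]
t=9: [138, 137, 140, 131, 125, 137, 95, 135]

Answer: [138, 137, 140, 131, 125, 137, 95, 135]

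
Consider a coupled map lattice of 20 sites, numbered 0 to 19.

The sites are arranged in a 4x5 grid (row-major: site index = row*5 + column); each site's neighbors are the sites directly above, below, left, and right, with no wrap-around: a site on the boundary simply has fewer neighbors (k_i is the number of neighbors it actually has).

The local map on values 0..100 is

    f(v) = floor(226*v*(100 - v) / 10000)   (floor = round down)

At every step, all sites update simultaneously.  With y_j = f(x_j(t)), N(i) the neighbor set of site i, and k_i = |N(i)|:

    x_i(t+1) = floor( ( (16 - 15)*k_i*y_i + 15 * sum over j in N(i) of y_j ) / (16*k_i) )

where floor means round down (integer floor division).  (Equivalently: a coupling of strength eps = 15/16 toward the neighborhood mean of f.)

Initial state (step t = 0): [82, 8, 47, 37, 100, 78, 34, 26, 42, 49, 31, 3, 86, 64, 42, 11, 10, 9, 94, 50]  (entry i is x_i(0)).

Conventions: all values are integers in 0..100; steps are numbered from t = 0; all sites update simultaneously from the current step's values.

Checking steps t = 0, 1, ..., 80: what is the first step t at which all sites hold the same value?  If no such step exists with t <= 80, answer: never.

Answer: 4
Key observation: Synchronization is absorbing here: once all sites are equal they stay equal, and step 4 is the first all-equal step.

Derivation:
t=0: [82, 8, 47, 37, 100, 78, 34, 26, 42, 49, 31, 3, 86, 64, 42, 11, 10, 9, 94, 50]  (not all equal)
t=1: [27, 44, 38, 37, 50, 43, 27, 46, 51, 37, 23, 34, 29, 38, 54, 33, 15, 19, 40, 34]  (not all equal)
t=2: [54, 47, 54, 54, 52, 43, 53, 50, 53, 55, 50, 40, 48, 53, 51, 34, 43, 42, 46, 54]  (not all equal)
t=3: [55, 56, 56, 56, 55, 55, 55, 56, 55, 55, 53, 55, 55, 56, 55, 55, 53, 55, 55, 56]  (not all equal)
t=4: [55, 55, 55, 55, 55, 55, 55, 55, 55, 55, 55, 55, 55, 55, 55, 55, 55, 55, 55, 55]  (all equal)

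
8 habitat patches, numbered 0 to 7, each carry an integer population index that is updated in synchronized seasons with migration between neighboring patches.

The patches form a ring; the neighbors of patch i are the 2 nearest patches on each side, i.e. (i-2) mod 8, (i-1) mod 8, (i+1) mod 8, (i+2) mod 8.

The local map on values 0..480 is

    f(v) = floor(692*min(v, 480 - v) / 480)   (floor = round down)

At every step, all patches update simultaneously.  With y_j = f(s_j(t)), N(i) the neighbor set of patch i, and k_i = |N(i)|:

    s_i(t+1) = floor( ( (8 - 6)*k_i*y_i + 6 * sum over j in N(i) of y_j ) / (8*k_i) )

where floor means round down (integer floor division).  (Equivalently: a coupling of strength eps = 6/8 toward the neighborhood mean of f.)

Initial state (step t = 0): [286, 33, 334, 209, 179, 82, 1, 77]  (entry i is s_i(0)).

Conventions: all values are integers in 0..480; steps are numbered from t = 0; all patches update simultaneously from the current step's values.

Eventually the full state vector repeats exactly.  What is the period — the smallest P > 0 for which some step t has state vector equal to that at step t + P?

Answer: 10
Key observation: The state at step 23, [308, 308, 308, 308, 308, 308, 308, 308], reappears at step 33 — and no state repeats earlier — so the cycle the system enters has period 10.

Derivation:
t=0: [286, 33, 334, 209, 179, 82, 1, 77]
t=1: [138, 180, 218, 193, 182, 155, 143, 111]
t=2: [225, 242, 265, 267, 256, 225, 209, 206]
t=3: [315, 317, 320, 320, 313, 310, 312, 316]
t=4: [235, 233, 233, 235, 237, 239, 240, 238]
t=5: [339, 337, 337, 338, 340, 342, 342, 341]
t=6: [202, 203, 204, 203, 201, 200, 199, 200]
t=7: [290, 291, 291, 291, 289, 288, 288, 288]
t=8: [273, 272, 272, 273, 274, 275, 275, 274]
t=9: [297, 298, 298, 297, 296, 295, 295, 296]
t=10: [263, 262, 262, 263, 264, 265, 265, 264]
t=11: [312, 312, 312, 312, 311, 310, 310, 311]
t=12: [242, 242, 242, 242, 243, 243, 243, 243]
t=13: [342, 342, 342, 342, 341, 341, 341, 341]
t=14: [198, 198, 198, 198, 199, 199, 199, 199]
t=15: [285, 285, 285, 285, 285, 285, 285, 285]
t=16: [281, 281, 281, 281, 281, 281, 281, 281]
t=17: [286, 286, 286, 286, 286, 286, 286, 286]
t=18: [279, 279, 279, 279, 279, 279, 279, 279]
t=19: [289, 289, 289, 289, 289, 289, 289, 289]
t=20: [275, 275, 275, 275, 275, 275, 275, 275]
t=21: [295, 295, 295, 295, 295, 295, 295, 295]
t=22: [266, 266, 266, 266, 266, 266, 266, 266]
t=23: [308, 308, 308, 308, 308, 308, 308, 308]
t=24: [247, 247, 247, 247, 247, 247, 247, 247]
t=25: [335, 335, 335, 335, 335, 335, 335, 335]
t=26: [209, 209, 209, 209, 209, 209, 209, 209]
t=27: [301, 301, 301, 301, 301, 301, 301, 301]
t=28: [258, 258, 258, 258, 258, 258, 258, 258]
t=29: [320, 320, 320, 320, 320, 320, 320, 320]
t=30: [230, 230, 230, 230, 230, 230, 230, 230]
t=31: [331, 331, 331, 331, 331, 331, 331, 331]
t=32: [214, 214, 214, 214, 214, 214, 214, 214]
t=33: [308, 308, 308, 308, 308, 308, 308, 308]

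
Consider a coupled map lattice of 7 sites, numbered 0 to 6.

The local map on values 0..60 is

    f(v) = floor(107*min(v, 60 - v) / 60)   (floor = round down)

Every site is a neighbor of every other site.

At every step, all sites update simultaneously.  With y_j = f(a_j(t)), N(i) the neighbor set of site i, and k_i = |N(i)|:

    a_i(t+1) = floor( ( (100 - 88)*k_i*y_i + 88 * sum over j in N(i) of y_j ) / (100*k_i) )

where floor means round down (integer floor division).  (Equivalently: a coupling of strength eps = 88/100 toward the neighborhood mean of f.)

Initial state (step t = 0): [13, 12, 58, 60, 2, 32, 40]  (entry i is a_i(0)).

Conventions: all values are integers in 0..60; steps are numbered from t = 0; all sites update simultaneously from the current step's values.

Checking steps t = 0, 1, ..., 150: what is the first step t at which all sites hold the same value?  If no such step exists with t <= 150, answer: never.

Simulating step by step:
t=0: [13, 12, 58, 60, 2, 32, 40]  (not all equal)
t=1: [19, 19, 19, 19, 19, 18, 18]  (not all equal)
t=2: [32, 32, 32, 32, 32, 32, 32]  (all equal)

Answer: 2
Key observation: Synchronization is absorbing here: once all sites are equal they stay equal, and step 2 is the first all-equal step.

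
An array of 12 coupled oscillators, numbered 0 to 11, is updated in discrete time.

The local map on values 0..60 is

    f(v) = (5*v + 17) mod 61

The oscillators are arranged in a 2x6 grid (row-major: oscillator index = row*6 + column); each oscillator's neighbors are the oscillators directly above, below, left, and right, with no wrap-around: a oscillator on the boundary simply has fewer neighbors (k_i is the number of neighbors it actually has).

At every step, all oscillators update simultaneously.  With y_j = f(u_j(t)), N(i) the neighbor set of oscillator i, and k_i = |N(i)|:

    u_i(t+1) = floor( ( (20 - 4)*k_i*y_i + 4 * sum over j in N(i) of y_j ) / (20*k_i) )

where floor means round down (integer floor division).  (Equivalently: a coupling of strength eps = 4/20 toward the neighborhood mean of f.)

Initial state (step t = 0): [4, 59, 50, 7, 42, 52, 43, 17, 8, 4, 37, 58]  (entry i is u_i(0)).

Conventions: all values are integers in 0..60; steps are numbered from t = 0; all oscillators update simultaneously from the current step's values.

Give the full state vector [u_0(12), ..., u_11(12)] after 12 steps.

Answer: [24, 22, 28, 42, 21, 47, 19, 48, 31, 25, 22, 11]

Derivation:
t=0: [4, 59, 50, 7, 42, 52, 43, 17, 8, 4, 37, 58]
t=1: [35, 12, 26, 48, 42, 31, 47, 40, 52, 38, 20, 6]
t=2: [9, 17, 24, 16, 43, 49, 10, 31, 31, 26, 52, 48]
t=3: [5, 37, 20, 34, 45, 20, 9, 46, 46, 27, 32, 15]
t=4: [35, 21, 46, 12, 54, 53, 5, 3, 8, 28, 52, 35]
t=5: [11, 2, 7, 18, 40, 35, 37, 32, 50, 35, 32, 14]
t=6: [13, 29, 48, 43, 34, 13, 21, 48, 26, 15, 48, 27]
t=7: [20, 35, 18, 42, 8, 20, 3, 14, 23, 30, 14, 27]
t=8: [48, 15, 41, 45, 54, 53, 33, 24, 15, 41, 29, 32]
t=9: [19, 29, 39, 55, 43, 40, 50, 20, 31, 39, 41, 51]
t=10: [47, 41, 32, 45, 47, 34, 29, 52, 47, 32, 38, 29]
t=11: [14, 37, 51, 55, 12, 8, 36, 32, 15, 50, 26, 34]
t=12: [24, 22, 28, 42, 21, 47, 19, 48, 31, 25, 22, 11]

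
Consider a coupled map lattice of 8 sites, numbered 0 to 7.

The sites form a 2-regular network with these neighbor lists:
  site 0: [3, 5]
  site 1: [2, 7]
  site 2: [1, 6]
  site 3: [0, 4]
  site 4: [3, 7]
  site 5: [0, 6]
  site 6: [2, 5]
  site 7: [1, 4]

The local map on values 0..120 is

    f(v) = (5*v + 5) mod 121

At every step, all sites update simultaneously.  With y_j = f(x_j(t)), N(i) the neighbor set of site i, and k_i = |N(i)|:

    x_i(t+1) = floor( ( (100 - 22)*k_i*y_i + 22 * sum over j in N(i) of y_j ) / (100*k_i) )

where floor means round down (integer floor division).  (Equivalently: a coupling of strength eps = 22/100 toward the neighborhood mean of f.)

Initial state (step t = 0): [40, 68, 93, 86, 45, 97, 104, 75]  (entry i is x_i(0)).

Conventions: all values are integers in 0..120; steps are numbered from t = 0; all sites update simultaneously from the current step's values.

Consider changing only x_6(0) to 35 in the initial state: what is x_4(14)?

Simulating step by step:
t=0: [40, 68, 93, 86, 45, 97, 35, 75]
t=1: [74, 93, 101, 77, 94, 20, 58, 36]
t=2: [23, 93, 37, 34, 97, 89, 55, 74]
t=3: [109, 92, 69, 55, 11, 85, 46, 21]
t=4: [63, 103, 108, 43, 63, 72, 108, 103]
t=5: [71, 38, 58, 94, 75, 16, 54, 40]
t=6: [113, 72, 53, 102, 34, 82, 40, 75]
t=7: [76, 6, 31, 39, 47, 59, 74, 19]
t=8: [32, 42, 35, 77, 112, 48, 20, 94]
t=9: [37, 92, 67, 34, 78, 18, 88, 106]
t=10: [70, 95, 96, 53, 36, 90, 85, 54]
t=11: [101, 95, 21, 41, 56, 91, 62, 45]
t=12: [40, 115, 106, 77, 55, 86, 79, 102]
t=13: [76, 83, 54, 34, 36, 69, 42, 38]
t=14: [34, 56, 42, 51, 64, 97, 88, 71]

Answer: x_4(14) = 64
Key observation: This trace re-runs the system from the modified initial state.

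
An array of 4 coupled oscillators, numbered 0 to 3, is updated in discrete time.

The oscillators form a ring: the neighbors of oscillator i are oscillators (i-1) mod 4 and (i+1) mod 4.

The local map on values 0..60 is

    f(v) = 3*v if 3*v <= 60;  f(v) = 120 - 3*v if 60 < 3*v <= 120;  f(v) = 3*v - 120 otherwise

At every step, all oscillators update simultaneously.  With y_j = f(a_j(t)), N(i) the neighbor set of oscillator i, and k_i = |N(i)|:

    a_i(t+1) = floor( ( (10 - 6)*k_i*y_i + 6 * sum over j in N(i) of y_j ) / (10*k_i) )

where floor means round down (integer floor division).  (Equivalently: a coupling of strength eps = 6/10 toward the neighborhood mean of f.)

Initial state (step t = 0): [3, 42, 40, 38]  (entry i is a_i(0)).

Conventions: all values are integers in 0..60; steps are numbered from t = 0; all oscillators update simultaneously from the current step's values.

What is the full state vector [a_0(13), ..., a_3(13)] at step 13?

Answer: [36, 33, 32, 33]

Derivation:
t=0: [3, 42, 40, 38]
t=1: [7, 5, 3, 5]
t=2: [17, 15, 12, 15]
t=3: [47, 44, 41, 44]
t=4: [15, 12, 8, 12]
t=5: [39, 35, 31, 35]
t=6: [10, 15, 19, 15]
t=7: [39, 44, 49, 44]
t=8: [8, 13, 18, 13]
t=9: [33, 39, 45, 39]
t=10: [10, 12, 7, 12]
t=11: [33, 29, 30, 29]
t=12: [28, 28, 31, 28]
t=13: [36, 33, 32, 33]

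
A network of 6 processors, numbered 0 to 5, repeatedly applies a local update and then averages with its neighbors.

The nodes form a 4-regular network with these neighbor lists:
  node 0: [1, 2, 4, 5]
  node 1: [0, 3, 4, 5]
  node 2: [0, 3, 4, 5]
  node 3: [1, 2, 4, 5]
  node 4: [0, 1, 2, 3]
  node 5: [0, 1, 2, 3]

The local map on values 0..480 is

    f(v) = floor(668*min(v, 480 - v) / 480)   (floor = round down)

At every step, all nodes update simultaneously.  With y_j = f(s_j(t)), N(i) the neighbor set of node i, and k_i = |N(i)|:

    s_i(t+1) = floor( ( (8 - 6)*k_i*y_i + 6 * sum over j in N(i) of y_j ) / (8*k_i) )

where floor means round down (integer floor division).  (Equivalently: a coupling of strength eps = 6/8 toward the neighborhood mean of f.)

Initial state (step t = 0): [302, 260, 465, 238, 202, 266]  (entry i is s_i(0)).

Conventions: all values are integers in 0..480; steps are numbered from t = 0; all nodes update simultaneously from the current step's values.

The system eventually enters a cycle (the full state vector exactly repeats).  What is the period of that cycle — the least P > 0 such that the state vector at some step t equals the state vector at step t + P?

Simulating step by step:
t=0: [302, 260, 465, 238, 202, 266]
t=1: [231, 293, 221, 252, 239, 243]
t=2: [310, 308, 320, 309, 308, 308]
t=3: [235, 238, 233, 235, 234, 234]
t=4: [326, 327, 325, 326, 326, 326]
t=5: [213, 213, 214, 213, 213, 213]
t=6: [296, 296, 296, 296, 296, 296]
t=7: [256, 256, 256, 256, 256, 256]
t=8: [311, 311, 311, 311, 311, 311]
t=9: [235, 235, 235, 235, 235, 235]
t=10: [327, 327, 327, 327, 327, 327]
t=11: [212, 212, 212, 212, 212, 212]
t=12: [295, 295, 295, 295, 295, 295]
t=13: [257, 257, 257, 257, 257, 257]
t=14: [310, 310, 310, 310, 310, 310]
t=15: [236, 236, 236, 236, 236, 236]
t=16: [328, 328, 328, 328, 328, 328]
t=17: [211, 211, 211, 211, 211, 211]
t=18: [293, 293, 293, 293, 293, 293]
t=19: [260, 260, 260, 260, 260, 260]
t=20: [306, 306, 306, 306, 306, 306]
t=21: [242, 242, 242, 242, 242, 242]
t=22: [331, 331, 331, 331, 331, 331]
t=23: [207, 207, 207, 207, 207, 207]
t=24: [288, 288, 288, 288, 288, 288]
t=25: [267, 267, 267, 267, 267, 267]
t=26: [296, 296, 296, 296, 296, 296]

Answer: 20
Key observation: The state at step 6, [296, 296, 296, 296, 296, 296], reappears at step 26 — and no state repeats earlier — so the cycle the system enters has period 20.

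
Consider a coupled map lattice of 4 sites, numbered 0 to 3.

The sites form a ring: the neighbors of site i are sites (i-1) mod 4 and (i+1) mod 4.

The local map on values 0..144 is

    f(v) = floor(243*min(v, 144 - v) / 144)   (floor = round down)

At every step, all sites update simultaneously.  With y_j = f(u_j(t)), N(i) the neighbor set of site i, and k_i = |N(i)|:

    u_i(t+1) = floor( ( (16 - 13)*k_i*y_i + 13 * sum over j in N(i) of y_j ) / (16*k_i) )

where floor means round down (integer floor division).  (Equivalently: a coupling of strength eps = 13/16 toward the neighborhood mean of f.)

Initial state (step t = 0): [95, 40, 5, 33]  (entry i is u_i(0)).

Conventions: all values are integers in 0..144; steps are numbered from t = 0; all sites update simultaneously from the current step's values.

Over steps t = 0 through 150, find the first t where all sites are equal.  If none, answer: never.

Simulating step by step:
t=0: [95, 40, 5, 33]  (not all equal)
t=1: [64, 49, 51, 46]  (not all equal)
t=2: [84, 94, 80, 93]  (not all equal)
t=3: [88, 100, 89, 101]  (not all equal)
t=4: [76, 89, 76, 89]  (not all equal)
t=5: [96, 109, 96, 109]  (not all equal)
t=6: [63, 76, 63, 76]  (not all equal)
t=7: [112, 107, 112, 107]  (not all equal)
t=8: [60, 55, 60, 55]  (not all equal)
t=9: [93, 99, 93, 99]  (not all equal)
t=10: [77, 83, 77, 83]  (not all equal)
t=11: [104, 110, 104, 110]  (not all equal)
t=12: [58, 65, 58, 65]  (not all equal)
t=13: [106, 99, 106, 99]  (not all equal)
t=14: [72, 66, 72, 66]  (not all equal)
t=15: [112, 119, 112, 119]  (not all equal)
t=16: [44, 51, 44, 51]  (not all equal)
t=17: [83, 76, 83, 76]  (not all equal)
t=18: [111, 104, 111, 104]  (not all equal)
t=19: [64, 57, 64, 57]  (not all equal)
t=20: [98, 105, 98, 105]  (not all equal)
t=21: [67, 74, 67, 74]  (not all equal)
t=22: [117, 113, 117, 113]  (not all equal)
t=23: [50, 46, 50, 46]  (not all equal)
t=24: [78, 82, 78, 82]  (not all equal)
t=25: [105, 109, 105, 109]  (not all equal)
t=26: [60, 63, 60, 63]  (not all equal)
t=27: [105, 101, 105, 101]  (not all equal)
t=28: [70, 66, 70, 66]  (not all equal)
t=29: [112, 116, 112, 116]  (not all equal)
t=30: [48, 52, 48, 52]  (not all equal)
t=31: [85, 82, 85, 82]  (not all equal)
t=32: [103, 99, 103, 99]  (not all equal)
t=33: [73, 70, 73, 70]  (not all equal)
t=34: [118, 118, 118, 118]  (all equal)

Answer: 34
Key observation: Synchronization is absorbing here: once all sites are equal they stay equal, and step 34 is the first all-equal step.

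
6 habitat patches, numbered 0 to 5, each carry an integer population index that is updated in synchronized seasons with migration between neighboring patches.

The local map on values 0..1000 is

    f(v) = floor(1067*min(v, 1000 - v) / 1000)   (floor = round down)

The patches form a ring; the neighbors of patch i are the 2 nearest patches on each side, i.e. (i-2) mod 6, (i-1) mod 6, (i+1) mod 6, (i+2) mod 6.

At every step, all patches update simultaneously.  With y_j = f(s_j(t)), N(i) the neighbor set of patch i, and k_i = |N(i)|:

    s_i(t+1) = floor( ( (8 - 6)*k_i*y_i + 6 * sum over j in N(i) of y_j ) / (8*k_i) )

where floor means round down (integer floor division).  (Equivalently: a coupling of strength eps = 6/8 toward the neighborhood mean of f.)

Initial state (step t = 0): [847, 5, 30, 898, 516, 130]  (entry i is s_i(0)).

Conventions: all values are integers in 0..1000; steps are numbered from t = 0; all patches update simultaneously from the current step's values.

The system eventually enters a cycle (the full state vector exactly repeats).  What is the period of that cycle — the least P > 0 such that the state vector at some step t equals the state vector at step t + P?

Answer: 2
Key observation: The state at step 20, [522, 522, 522, 522, 522, 522], reappears at step 22 — and no state repeats earlier — so the cycle the system enters has period 2.

Derivation:
t=0: [847, 5, 30, 898, 516, 130]
t=1: [170, 83, 156, 156, 211, 183]
t=2: [171, 154, 165, 167, 189, 172]
t=3: [181, 175, 179, 180, 185, 181]
t=4: [191, 190, 191, 191, 193, 192]
t=5: [203, 202, 203, 203, 203, 203]
t=6: [215, 215, 215, 215, 216, 215]
t=7: [229, 229, 229, 229, 229, 229]
t=8: [244, 244, 244, 244, 244, 244]
t=9: [260, 260, 260, 260, 260, 260]
t=10: [277, 277, 277, 277, 277, 277]
t=11: [295, 295, 295, 295, 295, 295]
t=12: [314, 314, 314, 314, 314, 314]
t=13: [335, 335, 335, 335, 335, 335]
t=14: [357, 357, 357, 357, 357, 357]
t=15: [380, 380, 380, 380, 380, 380]
t=16: [405, 405, 405, 405, 405, 405]
t=17: [432, 432, 432, 432, 432, 432]
t=18: [460, 460, 460, 460, 460, 460]
t=19: [490, 490, 490, 490, 490, 490]
t=20: [522, 522, 522, 522, 522, 522]
t=21: [510, 510, 510, 510, 510, 510]
t=22: [522, 522, 522, 522, 522, 522]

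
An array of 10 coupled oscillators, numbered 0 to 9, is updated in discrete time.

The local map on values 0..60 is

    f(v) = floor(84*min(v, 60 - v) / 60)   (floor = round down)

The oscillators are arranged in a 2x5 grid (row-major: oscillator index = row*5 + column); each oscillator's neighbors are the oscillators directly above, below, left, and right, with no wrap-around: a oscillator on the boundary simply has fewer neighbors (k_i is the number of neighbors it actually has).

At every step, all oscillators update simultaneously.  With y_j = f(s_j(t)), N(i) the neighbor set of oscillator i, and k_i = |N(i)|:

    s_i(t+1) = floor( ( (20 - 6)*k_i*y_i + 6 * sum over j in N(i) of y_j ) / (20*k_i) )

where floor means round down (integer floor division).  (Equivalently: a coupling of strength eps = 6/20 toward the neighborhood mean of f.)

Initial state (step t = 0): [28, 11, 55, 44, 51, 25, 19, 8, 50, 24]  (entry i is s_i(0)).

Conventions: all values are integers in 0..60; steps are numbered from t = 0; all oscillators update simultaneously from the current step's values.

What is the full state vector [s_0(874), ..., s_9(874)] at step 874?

Answer: [31, 30, 31, 40, 40, 31, 30, 31, 40, 40]
Key observation: The state at step 21, [37, 38, 38, 30, 29, 37, 38, 38, 30, 29], reappears at step 33: the system is in a cycle of period 12 from step 21 on.  Therefore the state at step 874 equals the state at step 21 + ((874 - 21) mod 12) = 22, which is [31, 30, 31, 40, 40, 31, 30, 31, 40, 40].

Derivation:
t=0: [28, 11, 55, 44, 51, 25, 19, 8, 50, 24]
t=1: [34, 17, 9, 18, 16, 34, 24, 12, 16, 27]
t=2: [34, 24, 14, 23, 24, 35, 30, 17, 23, 32]
t=3: [35, 32, 22, 30, 33, 36, 38, 25, 31, 37]
t=4: [35, 36, 32, 40, 37, 32, 31, 34, 38, 33]
t=5: [35, 34, 37, 29, 32, 38, 38, 36, 31, 35]
t=6: [34, 34, 33, 39, 38, 30, 30, 33, 38, 36]
t=7: [36, 36, 36, 30, 30, 41, 40, 36, 30, 32]
t=8: [31, 32, 33, 41, 41, 27, 28, 33, 40, 39]
t=9: [39, 38, 36, 27, 26, 37, 38, 36, 28, 28]
t=10: [29, 30, 33, 36, 36, 31, 30, 33, 38, 38]
t=11: [40, 41, 37, 33, 32, 40, 41, 36, 31, 30]
t=12: [27, 26, 32, 37, 39, 27, 26, 32, 39, 41]
t=13: [36, 36, 38, 32, 29, 36, 36, 37, 30, 26]
t=14: [33, 32, 31, 38, 39, 33, 32, 32, 40, 37]
t=15: [37, 38, 38, 30, 29, 37, 38, 38, 29, 30]
t=16: [31, 30, 31, 40, 40, 31, 30, 31, 39, 41]
t=17: [40, 41, 39, 29, 27, 40, 41, 39, 29, 26]
t=18: [27, 26, 29, 38, 37, 27, 26, 29, 38, 36]
t=19: [36, 36, 38, 31, 31, 36, 36, 38, 31, 32]
t=20: [33, 32, 31, 39, 39, 33, 32, 31, 38, 39]
t=21: [37, 38, 38, 30, 29, 37, 38, 38, 30, 29]
t=22: [31, 30, 31, 40, 40, 31, 30, 31, 40, 40]
t=23: [40, 41, 39, 29, 28, 40, 41, 39, 29, 28]
t=24: [27, 26, 29, 38, 39, 27, 26, 29, 38, 39]
t=25: [36, 36, 38, 30, 29, 36, 36, 38, 30, 29]
t=26: [33, 32, 31, 40, 40, 33, 32, 31, 40, 40]
t=27: [37, 38, 38, 29, 28, 37, 38, 38, 29, 28]
t=28: [31, 30, 31, 38, 39, 31, 30, 31, 38, 39]
t=29: [40, 41, 39, 30, 29, 40, 41, 39, 30, 29]
t=30: [27, 26, 30, 40, 40, 27, 26, 30, 40, 40]
t=31: [36, 36, 40, 29, 28, 36, 36, 40, 29, 28]
t=32: [33, 32, 29, 38, 39, 33, 32, 29, 38, 39]
t=33: [37, 38, 38, 30, 29, 37, 38, 38, 30, 29]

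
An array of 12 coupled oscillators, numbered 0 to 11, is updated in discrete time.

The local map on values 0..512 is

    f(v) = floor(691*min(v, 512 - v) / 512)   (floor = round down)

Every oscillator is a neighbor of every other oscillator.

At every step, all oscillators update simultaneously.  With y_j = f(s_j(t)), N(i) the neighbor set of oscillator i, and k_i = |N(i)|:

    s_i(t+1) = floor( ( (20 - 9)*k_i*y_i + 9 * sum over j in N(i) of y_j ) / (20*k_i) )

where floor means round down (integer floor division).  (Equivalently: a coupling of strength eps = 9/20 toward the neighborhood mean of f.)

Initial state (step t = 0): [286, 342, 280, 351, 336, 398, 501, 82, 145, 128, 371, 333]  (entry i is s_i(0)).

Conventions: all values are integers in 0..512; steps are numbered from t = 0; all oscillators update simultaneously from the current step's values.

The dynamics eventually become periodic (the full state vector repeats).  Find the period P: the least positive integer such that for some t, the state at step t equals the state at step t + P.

Answer: 18
Key observation: The state at step 23, [340, 340, 340, 340, 340, 340, 340, 340, 340, 340, 340, 340], reappears at step 41 — and no state repeats earlier — so the cycle the system enters has period 18.

Derivation:
t=0: [286, 342, 280, 351, 336, 398, 501, 82, 145, 128, 371, 333]
t=1: [252, 213, 256, 207, 217, 175, 104, 153, 196, 184, 193, 219]
t=2: [303, 276, 306, 272, 279, 250, 201, 235, 264, 256, 262, 280]
t=3: [297, 316, 295, 318, 314, 325, 292, 315, 324, 329, 325, 313]
t=4: [278, 265, 279, 264, 267, 259, 281, 266, 259, 256, 259, 267]
t=5: [322, 331, 322, 332, 330, 335, 320, 331, 335, 337, 335, 330]
t=6: [250, 244, 250, 243, 245, 241, 252, 244, 241, 240, 241, 245]
t=7: [333, 329, 333, 328, 329, 327, 334, 329, 327, 326, 327, 329]
t=8: [243, 246, 243, 247, 246, 247, 242, 246, 247, 248, 247, 246]
t=9: [329, 331, 329, 332, 331, 332, 328, 331, 332, 332, 332, 331]
t=10: [244, 243, 244, 242, 243, 242, 245, 243, 242, 242, 242, 243]
t=11: [328, 327, 328, 326, 327, 326, 328, 327, 326, 326, 326, 327]
t=12: [248, 249, 248, 250, 249, 250, 248, 249, 250, 250, 250, 249]
t=13: [334, 335, 334, 336, 335, 336, 334, 335, 336, 336, 336, 335]
t=14: [239, 238, 239, 237, 238, 237, 239, 238, 237, 237, 237, 238]
t=15: [321, 320, 321, 319, 320, 319, 321, 320, 319, 319, 319, 320]
t=16: [257, 258, 257, 259, 258, 259, 257, 258, 259, 259, 259, 258]
t=17: [343, 342, 343, 341, 342, 341, 343, 342, 341, 341, 341, 342]
t=18: [228, 229, 228, 229, 229, 229, 228, 229, 229, 229, 229, 229]
t=19: [307, 308, 307, 308, 308, 308, 307, 308, 308, 308, 308, 308]
t=20: [275, 275, 275, 275, 275, 275, 275, 275, 275, 275, 275, 275]
t=21: [319, 319, 319, 319, 319, 319, 319, 319, 319, 319, 319, 319]
t=22: [260, 260, 260, 260, 260, 260, 260, 260, 260, 260, 260, 260]
t=23: [340, 340, 340, 340, 340, 340, 340, 340, 340, 340, 340, 340]
t=24: [232, 232, 232, 232, 232, 232, 232, 232, 232, 232, 232, 232]
t=25: [313, 313, 313, 313, 313, 313, 313, 313, 313, 313, 313, 313]
t=26: [268, 268, 268, 268, 268, 268, 268, 268, 268, 268, 268, 268]
t=27: [329, 329, 329, 329, 329, 329, 329, 329, 329, 329, 329, 329]
t=28: [246, 246, 246, 246, 246, 246, 246, 246, 246, 246, 246, 246]
t=29: [332, 332, 332, 332, 332, 332, 332, 332, 332, 332, 332, 332]
t=30: [242, 242, 242, 242, 242, 242, 242, 242, 242, 242, 242, 242]
t=31: [326, 326, 326, 326, 326, 326, 326, 326, 326, 326, 326, 326]
t=32: [251, 251, 251, 251, 251, 251, 251, 251, 251, 251, 251, 251]
t=33: [338, 338, 338, 338, 338, 338, 338, 338, 338, 338, 338, 338]
t=34: [234, 234, 234, 234, 234, 234, 234, 234, 234, 234, 234, 234]
t=35: [315, 315, 315, 315, 315, 315, 315, 315, 315, 315, 315, 315]
t=36: [265, 265, 265, 265, 265, 265, 265, 265, 265, 265, 265, 265]
t=37: [333, 333, 333, 333, 333, 333, 333, 333, 333, 333, 333, 333]
t=38: [241, 241, 241, 241, 241, 241, 241, 241, 241, 241, 241, 241]
t=39: [325, 325, 325, 325, 325, 325, 325, 325, 325, 325, 325, 325]
t=40: [252, 252, 252, 252, 252, 252, 252, 252, 252, 252, 252, 252]
t=41: [340, 340, 340, 340, 340, 340, 340, 340, 340, 340, 340, 340]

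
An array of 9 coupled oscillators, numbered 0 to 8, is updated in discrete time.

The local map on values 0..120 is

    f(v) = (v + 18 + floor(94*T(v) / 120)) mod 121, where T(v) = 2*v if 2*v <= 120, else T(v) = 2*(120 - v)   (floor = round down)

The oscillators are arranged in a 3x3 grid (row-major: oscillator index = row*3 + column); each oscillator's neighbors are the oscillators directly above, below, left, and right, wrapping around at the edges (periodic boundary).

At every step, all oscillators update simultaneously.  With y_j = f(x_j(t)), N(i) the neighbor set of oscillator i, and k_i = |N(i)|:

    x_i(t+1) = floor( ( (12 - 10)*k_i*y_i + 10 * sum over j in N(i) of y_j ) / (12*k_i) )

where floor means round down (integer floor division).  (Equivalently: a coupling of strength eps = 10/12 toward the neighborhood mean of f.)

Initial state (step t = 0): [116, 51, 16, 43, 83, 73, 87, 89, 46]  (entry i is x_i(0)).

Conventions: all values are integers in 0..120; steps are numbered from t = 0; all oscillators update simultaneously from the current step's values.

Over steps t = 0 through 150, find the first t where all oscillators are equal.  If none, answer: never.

Answer: 5
Key observation: Synchronization is absorbing here: once all oscillators are equal they stay equal, and step 5 is the first all-equal step.

Derivation:
t=0: [116, 51, 16, 43, 83, 73, 87, 89, 46]  (not all equal)
t=1: [29, 35, 31, 29, 29, 31, 21, 29, 38]  (not all equal)
t=2: [91, 95, 101, 88, 96, 98, 93, 95, 93]  (not all equal)
t=3: [31, 30, 30, 31, 31, 30, 32, 31, 30]  (not all equal)
t=4: [96, 96, 95, 97, 96, 95, 97, 96, 96]  (not all equal)
t=5: [30, 30, 30, 30, 30, 30, 30, 30, 30]  (all equal)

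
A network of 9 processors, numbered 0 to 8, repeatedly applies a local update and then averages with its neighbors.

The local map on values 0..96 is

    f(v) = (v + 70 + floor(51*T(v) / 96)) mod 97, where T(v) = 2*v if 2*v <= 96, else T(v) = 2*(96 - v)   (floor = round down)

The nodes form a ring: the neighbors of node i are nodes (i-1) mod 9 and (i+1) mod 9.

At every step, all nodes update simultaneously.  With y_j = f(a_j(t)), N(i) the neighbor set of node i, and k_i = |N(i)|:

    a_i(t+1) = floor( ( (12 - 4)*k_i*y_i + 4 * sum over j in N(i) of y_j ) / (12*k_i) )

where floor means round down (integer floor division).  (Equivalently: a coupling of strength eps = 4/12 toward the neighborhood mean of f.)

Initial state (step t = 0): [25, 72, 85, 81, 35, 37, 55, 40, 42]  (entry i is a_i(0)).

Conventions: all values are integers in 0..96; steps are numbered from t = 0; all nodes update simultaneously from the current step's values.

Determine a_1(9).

Simulating step by step:
t=0: [25, 72, 85, 81, 35, 37, 55, 40, 42]
t=1: [37, 62, 69, 65, 49, 52, 64, 58, 52]
t=2: [56, 67, 70, 70, 70, 71, 71, 71, 67]
t=3: [70, 70, 70, 70, 70, 70, 70, 70, 70]
t=4: [70, 70, 70, 70, 70, 70, 70, 70, 70]
t=5: [70, 70, 70, 70, 70, 70, 70, 70, 70]
t=6: [70, 70, 70, 70, 70, 70, 70, 70, 70]
t=7: [70, 70, 70, 70, 70, 70, 70, 70, 70]
t=8: [70, 70, 70, 70, 70, 70, 70, 70, 70]
t=9: [70, 70, 70, 70, 70, 70, 70, 70, 70]

Answer: a_1(9) = 70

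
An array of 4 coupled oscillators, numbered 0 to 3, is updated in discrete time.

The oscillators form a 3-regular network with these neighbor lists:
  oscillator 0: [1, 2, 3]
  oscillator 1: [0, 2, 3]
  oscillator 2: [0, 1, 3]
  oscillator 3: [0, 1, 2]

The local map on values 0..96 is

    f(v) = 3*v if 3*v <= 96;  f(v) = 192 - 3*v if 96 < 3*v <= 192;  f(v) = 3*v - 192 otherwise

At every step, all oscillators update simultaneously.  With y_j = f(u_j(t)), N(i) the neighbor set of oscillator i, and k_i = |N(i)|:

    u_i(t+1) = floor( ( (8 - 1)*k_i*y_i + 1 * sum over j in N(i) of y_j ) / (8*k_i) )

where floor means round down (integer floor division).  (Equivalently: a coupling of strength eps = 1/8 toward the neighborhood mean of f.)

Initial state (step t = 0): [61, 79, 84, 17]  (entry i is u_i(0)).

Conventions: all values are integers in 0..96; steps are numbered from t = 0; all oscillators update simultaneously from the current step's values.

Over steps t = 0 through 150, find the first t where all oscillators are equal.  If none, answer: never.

Simulating step by step:
t=0: [61, 79, 84, 17]  (not all equal)
t=1: [14, 44, 56, 49]  (not all equal)
t=2: [42, 57, 27, 44]  (not all equal)
t=3: [64, 27, 77, 59]  (not all equal)
t=4: [5, 73, 38, 18]  (not all equal)
t=5: [19, 29, 72, 52]  (not all equal)
t=6: [56, 81, 28, 38]  (not all equal)
t=7: [29, 52, 79, 74]  (not all equal)
t=8: [80, 38, 45, 33]  (not all equal)
t=9: [51, 76, 59, 89]  (not all equal)
t=10: [39, 36, 19, 69]  (not all equal)
t=11: [72, 79, 57, 22]  (not all equal)
t=12: [26, 44, 24, 61]  (not all equal)
t=13: [74, 59, 69, 16]  (not all equal)
t=14: [29, 17, 17, 44]  (not all equal)
t=15: [82, 52, 52, 60]  (not all equal)
t=16: [50, 35, 35, 15]  (not all equal)
t=17: [45, 83, 83, 48]  (not all equal)
t=18: [56, 56, 56, 49]  (not all equal)
t=19: [24, 24, 24, 42]  (not all equal)
t=20: [71, 71, 71, 66]  (not all equal)
t=21: [20, 20, 20, 7]  (not all equal)
t=22: [58, 58, 58, 25]  (not all equal)
t=23: [20, 20, 20, 67]  (not all equal)
t=24: [57, 57, 57, 15]  (not all equal)
t=25: [22, 22, 22, 42]  (not all equal)
t=26: [66, 66, 66, 66]  (all equal)

Answer: 26
Key observation: Synchronization is absorbing here: once all oscillators are equal they stay equal, and step 26 is the first all-equal step.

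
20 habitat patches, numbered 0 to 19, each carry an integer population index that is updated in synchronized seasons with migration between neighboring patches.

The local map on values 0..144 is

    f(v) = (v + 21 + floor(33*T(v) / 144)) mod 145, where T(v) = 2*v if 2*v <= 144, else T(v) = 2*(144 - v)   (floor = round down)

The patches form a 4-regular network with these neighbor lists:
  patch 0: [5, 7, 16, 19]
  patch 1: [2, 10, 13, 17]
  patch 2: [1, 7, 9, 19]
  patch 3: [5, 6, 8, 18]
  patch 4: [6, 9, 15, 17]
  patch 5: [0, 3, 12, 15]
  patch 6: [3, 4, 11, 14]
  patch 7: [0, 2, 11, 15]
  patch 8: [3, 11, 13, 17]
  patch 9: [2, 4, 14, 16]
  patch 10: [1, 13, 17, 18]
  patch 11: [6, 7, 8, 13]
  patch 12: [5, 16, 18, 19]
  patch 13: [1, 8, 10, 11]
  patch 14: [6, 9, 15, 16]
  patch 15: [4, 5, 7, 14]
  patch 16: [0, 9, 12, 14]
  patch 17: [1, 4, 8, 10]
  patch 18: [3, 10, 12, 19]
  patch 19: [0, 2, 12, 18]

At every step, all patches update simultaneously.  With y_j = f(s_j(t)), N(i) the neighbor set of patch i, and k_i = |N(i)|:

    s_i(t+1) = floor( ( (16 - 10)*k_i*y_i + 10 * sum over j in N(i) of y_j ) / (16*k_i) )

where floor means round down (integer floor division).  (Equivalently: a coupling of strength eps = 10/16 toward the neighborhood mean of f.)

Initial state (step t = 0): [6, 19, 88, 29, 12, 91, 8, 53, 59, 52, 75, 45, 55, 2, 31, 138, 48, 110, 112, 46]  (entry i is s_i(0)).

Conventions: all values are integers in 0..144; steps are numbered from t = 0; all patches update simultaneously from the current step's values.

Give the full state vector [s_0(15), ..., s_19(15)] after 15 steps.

Simulating step by step:
t=0: [6, 19, 88, 29, 12, 91, 8, 53, 59, 52, 75, 45, 55, 2, 31, 138, 48, 110, 112, 46]
t=1: [75, 62, 101, 66, 36, 83, 51, 78, 67, 87, 59, 72, 87, 66, 61, 58, 79, 50, 59, 74]
t=2: [128, 113, 131, 114, 94, 124, 102, 126, 115, 120, 107, 118, 127, 116, 113, 108, 127, 98, 115, 127]
t=3: [10, 48, 9, 25, 96, 7, 76, 8, 25, 27, 77, 26, 8, 25, 25, 24, 8, 97, 27, 9]
t=4: [33, 90, 46, 64, 111, 39, 96, 40, 69, 63, 102, 64, 36, 73, 64, 61, 40, 116, 61, 37]
t=5: [74, 106, 95, 112, 57, 85, 105, 89, 101, 86, 111, 115, 80, 127, 111, 83, 87, 64, 103, 80]
t=6: [130, 95, 136, 88, 120, 110, 71, 113, 73, 108, 64, 68, 132, 49, 85, 107, 111, 103, 94, 132]
t=7: [7, 108, 29, 110, 66, 47, 108, 46, 123, 24, 122, 98, 28, 112, 92, 76, 25, 113, 94, 32]
t=8: [58, 11, 56, 36, 73, 67, 61, 89, 25, 79, 25, 67, 77, 25, 88, 115, 65, 21, 72, 70]
t=9: [116, 55, 104, 91, 93, 92, 111, 102, 68, 122, 63, 100, 123, 63, 106, 81, 120, 62, 106, 118]
t=10: [46, 112, 93, 113, 90, 94, 87, 118, 123, 70, 115, 111, 48, 116, 76, 136, 28, 115, 94, 48]
t=11: [78, 24, 85, 66, 93, 82, 92, 39, 5, 118, 24, 24, 100, 4, 100, 68, 90, 24, 80, 104]
t=12: [124, 63, 93, 110, 100, 128, 121, 97, 50, 87, 62, 62, 137, 40, 114, 120, 115, 64, 120, 136]
t=13: [29, 110, 113, 18, 93, 9, 42, 93, 82, 94, 90, 91, 11, 96, 24, 48, 26, 114, 24, 32]
t=14: [69, 44, 54, 64, 100, 49, 89, 97, 99, 91, 81, 127, 47, 115, 78, 91, 67, 64, 65, 49]
t=15: [114, 86, 107, 118, 134, 106, 112, 109, 90, 127, 98, 69, 98, 58, 130, 129, 118, 120, 109, 100]

Answer: [114, 86, 107, 118, 134, 106, 112, 109, 90, 127, 98, 69, 98, 58, 130, 129, 118, 120, 109, 100]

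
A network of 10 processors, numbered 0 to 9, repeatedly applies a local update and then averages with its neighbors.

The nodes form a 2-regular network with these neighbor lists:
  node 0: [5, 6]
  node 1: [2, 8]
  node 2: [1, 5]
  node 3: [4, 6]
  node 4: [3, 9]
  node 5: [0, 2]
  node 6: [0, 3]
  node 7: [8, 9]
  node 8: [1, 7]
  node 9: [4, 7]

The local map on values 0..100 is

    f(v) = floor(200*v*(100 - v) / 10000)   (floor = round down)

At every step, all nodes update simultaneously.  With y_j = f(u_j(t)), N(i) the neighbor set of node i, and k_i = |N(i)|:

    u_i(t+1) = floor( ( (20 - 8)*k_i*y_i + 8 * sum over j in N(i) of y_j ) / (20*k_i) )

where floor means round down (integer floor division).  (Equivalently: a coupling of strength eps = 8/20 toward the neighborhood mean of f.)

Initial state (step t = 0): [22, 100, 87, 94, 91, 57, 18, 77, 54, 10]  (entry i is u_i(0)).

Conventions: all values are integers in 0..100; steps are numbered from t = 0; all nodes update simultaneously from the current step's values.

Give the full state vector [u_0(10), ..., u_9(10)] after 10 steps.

Simulating step by step:
t=0: [22, 100, 87, 94, 91, 57, 18, 77, 54, 10]
t=1: [36, 14, 23, 15, 15, 40, 26, 34, 36, 21]
t=2: [44, 30, 35, 27, 26, 45, 37, 42, 41, 33]
t=3: [48, 43, 45, 40, 39, 48, 45, 47, 46, 43]
t=4: [49, 49, 49, 48, 47, 49, 48, 49, 49, 48]
t=5: [49, 49, 49, 49, 49, 49, 49, 49, 49, 49]
t=6: [49, 49, 49, 49, 49, 49, 49, 49, 49, 49]
t=7: [49, 49, 49, 49, 49, 49, 49, 49, 49, 49]
t=8: [49, 49, 49, 49, 49, 49, 49, 49, 49, 49]
t=9: [49, 49, 49, 49, 49, 49, 49, 49, 49, 49]
t=10: [49, 49, 49, 49, 49, 49, 49, 49, 49, 49]

Answer: [49, 49, 49, 49, 49, 49, 49, 49, 49, 49]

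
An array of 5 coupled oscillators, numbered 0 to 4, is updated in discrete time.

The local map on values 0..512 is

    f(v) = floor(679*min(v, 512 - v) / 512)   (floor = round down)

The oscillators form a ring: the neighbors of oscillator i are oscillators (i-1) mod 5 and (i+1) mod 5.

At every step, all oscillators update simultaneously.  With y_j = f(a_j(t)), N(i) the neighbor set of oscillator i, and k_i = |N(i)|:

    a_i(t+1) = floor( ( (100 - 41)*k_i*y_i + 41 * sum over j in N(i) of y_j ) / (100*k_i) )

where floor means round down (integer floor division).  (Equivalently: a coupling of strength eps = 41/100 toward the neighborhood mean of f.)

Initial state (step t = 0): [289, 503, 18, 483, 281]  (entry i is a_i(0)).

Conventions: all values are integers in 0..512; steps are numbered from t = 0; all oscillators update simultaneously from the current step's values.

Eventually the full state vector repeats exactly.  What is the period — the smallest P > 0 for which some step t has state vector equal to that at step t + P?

Answer: 4
Key observation: The state at step 24, [261, 261, 261, 261, 261], reappears at step 28 — and no state repeats earlier — so the cycle the system enters has period 4.

Derivation:
t=0: [289, 503, 18, 483, 281]
t=1: [239, 71, 23, 89, 248]
t=2: [272, 126, 61, 143, 282]
t=3: [284, 180, 120, 190, 283]
t=4: [289, 234, 194, 242, 292]
t=5: [297, 296, 280, 301, 297]
t=6: [285, 290, 296, 285, 283]
t=7: [299, 293, 290, 298, 302]
t=8: [282, 289, 290, 284, 279]
t=9: [303, 296, 295, 301, 306]
t=10: [278, 284, 285, 279, 275]
t=11: [309, 303, 302, 307, 311]
t=12: [270, 275, 276, 271, 267]
t=13: [319, 314, 313, 318, 322]
t=14: [255, 260, 261, 257, 253]
t=15: [336, 334, 333, 336, 336]
t=16: [233, 235, 235, 233, 233]
t=17: [308, 310, 310, 308, 308]
t=18: [269, 267, 267, 269, 270]
t=19: [322, 323, 323, 322, 320]
t=20: [251, 250, 250, 251, 252]
t=21: [332, 331, 331, 332, 333]
t=22: [238, 239, 239, 238, 237]
t=23: [315, 315, 315, 315, 314]
t=24: [261, 261, 261, 261, 261]
t=25: [332, 332, 332, 332, 332]
t=26: [238, 238, 238, 238, 238]
t=27: [315, 315, 315, 315, 315]
t=28: [261, 261, 261, 261, 261]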